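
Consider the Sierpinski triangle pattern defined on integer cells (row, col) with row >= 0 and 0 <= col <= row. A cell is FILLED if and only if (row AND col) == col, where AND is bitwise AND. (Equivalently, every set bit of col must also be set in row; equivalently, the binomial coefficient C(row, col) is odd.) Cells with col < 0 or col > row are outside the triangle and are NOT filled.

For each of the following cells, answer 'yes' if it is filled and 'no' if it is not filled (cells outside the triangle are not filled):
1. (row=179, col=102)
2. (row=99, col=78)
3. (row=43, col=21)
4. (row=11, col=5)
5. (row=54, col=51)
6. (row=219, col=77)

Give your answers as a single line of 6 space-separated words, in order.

Answer: no no no no no no

Derivation:
(179,102): row=0b10110011, col=0b1100110, row AND col = 0b100010 = 34; 34 != 102 -> empty
(99,78): row=0b1100011, col=0b1001110, row AND col = 0b1000010 = 66; 66 != 78 -> empty
(43,21): row=0b101011, col=0b10101, row AND col = 0b1 = 1; 1 != 21 -> empty
(11,5): row=0b1011, col=0b101, row AND col = 0b1 = 1; 1 != 5 -> empty
(54,51): row=0b110110, col=0b110011, row AND col = 0b110010 = 50; 50 != 51 -> empty
(219,77): row=0b11011011, col=0b1001101, row AND col = 0b1001001 = 73; 73 != 77 -> empty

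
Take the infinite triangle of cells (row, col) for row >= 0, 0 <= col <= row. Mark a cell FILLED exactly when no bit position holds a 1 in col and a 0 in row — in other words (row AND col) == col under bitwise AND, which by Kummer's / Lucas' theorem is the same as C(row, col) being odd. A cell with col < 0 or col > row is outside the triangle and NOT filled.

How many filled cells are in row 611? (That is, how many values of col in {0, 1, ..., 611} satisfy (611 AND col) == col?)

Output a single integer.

Answer: 32

Derivation:
611 in binary = 1001100011
popcount(611) = number of 1-bits in 1001100011 = 5
A col c satisfies (611 AND c) == c iff every set bit of c is also set in 611; each of the 5 set bits of 611 can independently be on or off in c.
count = 2^5 = 32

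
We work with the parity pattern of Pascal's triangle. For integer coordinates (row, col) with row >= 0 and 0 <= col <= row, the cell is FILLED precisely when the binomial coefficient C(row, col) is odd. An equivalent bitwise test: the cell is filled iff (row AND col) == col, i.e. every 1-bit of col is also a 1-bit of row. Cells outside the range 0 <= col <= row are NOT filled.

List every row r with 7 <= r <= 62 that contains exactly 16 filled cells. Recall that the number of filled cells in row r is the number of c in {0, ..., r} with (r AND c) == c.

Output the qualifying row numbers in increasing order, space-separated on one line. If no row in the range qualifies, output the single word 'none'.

Row r has 2^popcount(r) filled cells, so we need popcount(r) = log2(16) = 4.
Scan r = 7..62 and keep those with exactly 4 one-bits:
r=7=111 popcount=3 -> skip
r=8=1000 popcount=1 -> skip
r=9=1001 popcount=2 -> skip
r=10=1010 popcount=2 -> skip
r=11=1011 popcount=3 -> skip
r=12=1100 popcount=2 -> skip
r=13=1101 popcount=3 -> skip
r=14=1110 popcount=3 -> skip
r=15=1111 popcount=4 -> KEEP
r=16=10000 popcount=1 -> skip
r=17=10001 popcount=2 -> skip
r=18=10010 popcount=2 -> skip
r=19=10011 popcount=3 -> skip
r=20=10100 popcount=2 -> skip
r=21=10101 popcount=3 -> skip
r=22=10110 popcount=3 -> skip
r=23=10111 popcount=4 -> KEEP
r=24=11000 popcount=2 -> skip
r=25=11001 popcount=3 -> skip
r=26=11010 popcount=3 -> skip
r=27=11011 popcount=4 -> KEEP
r=28=11100 popcount=3 -> skip
r=29=11101 popcount=4 -> KEEP
r=30=11110 popcount=4 -> KEEP
r=31=11111 popcount=5 -> skip
r=32=100000 popcount=1 -> skip
r=33=100001 popcount=2 -> skip
r=34=100010 popcount=2 -> skip
r=35=100011 popcount=3 -> skip
r=36=100100 popcount=2 -> skip
r=37=100101 popcount=3 -> skip
r=38=100110 popcount=3 -> skip
r=39=100111 popcount=4 -> KEEP
r=40=101000 popcount=2 -> skip
r=41=101001 popcount=3 -> skip
r=42=101010 popcount=3 -> skip
r=43=101011 popcount=4 -> KEEP
r=44=101100 popcount=3 -> skip
r=45=101101 popcount=4 -> KEEP
r=46=101110 popcount=4 -> KEEP
r=47=101111 popcount=5 -> skip
r=48=110000 popcount=2 -> skip
r=49=110001 popcount=3 -> skip
r=50=110010 popcount=3 -> skip
r=51=110011 popcount=4 -> KEEP
r=52=110100 popcount=3 -> skip
r=53=110101 popcount=4 -> KEEP
r=54=110110 popcount=4 -> KEEP
r=55=110111 popcount=5 -> skip
r=56=111000 popcount=3 -> skip
r=57=111001 popcount=4 -> KEEP
r=58=111010 popcount=4 -> KEEP
r=59=111011 popcount=5 -> skip
r=60=111100 popcount=4 -> KEEP
r=61=111101 popcount=5 -> skip
r=62=111110 popcount=5 -> skip
Kept rows: 15 23 27 29 30 39 43 45 46 51 53 54 57 58 60

Answer: 15 23 27 29 30 39 43 45 46 51 53 54 57 58 60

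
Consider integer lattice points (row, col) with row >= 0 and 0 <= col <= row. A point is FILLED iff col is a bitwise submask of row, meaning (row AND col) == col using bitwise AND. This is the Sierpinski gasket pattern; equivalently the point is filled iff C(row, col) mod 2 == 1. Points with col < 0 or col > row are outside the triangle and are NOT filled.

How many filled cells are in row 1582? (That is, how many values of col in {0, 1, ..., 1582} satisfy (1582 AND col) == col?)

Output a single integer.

Answer: 64

Derivation:
1582 in binary = 11000101110
popcount(1582) = number of 1-bits in 11000101110 = 6
A col c satisfies (1582 AND c) == c iff every set bit of c is also set in 1582; each of the 6 set bits of 1582 can independently be on or off in c.
count = 2^6 = 64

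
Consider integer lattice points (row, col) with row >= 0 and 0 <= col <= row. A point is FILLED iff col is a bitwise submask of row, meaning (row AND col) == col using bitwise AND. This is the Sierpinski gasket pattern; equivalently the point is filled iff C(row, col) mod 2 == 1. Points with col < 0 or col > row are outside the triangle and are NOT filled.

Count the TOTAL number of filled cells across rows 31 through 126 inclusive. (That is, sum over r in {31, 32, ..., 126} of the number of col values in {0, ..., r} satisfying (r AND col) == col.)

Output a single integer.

Answer: 1848

Derivation:
r31=11111 pc5: +32 =32
r32=100000 pc1: +2 =34
r33=100001 pc2: +4 =38
r34=100010 pc2: +4 =42
r35=100011 pc3: +8 =50
r36=100100 pc2: +4 =54
r37=100101 pc3: +8 =62
r38=100110 pc3: +8 =70
r39=100111 pc4: +16 =86
r40=101000 pc2: +4 =90
r41=101001 pc3: +8 =98
r42=101010 pc3: +8 =106
r43=101011 pc4: +16 =122
r44=101100 pc3: +8 =130
r45=101101 pc4: +16 =146
r46=101110 pc4: +16 =162
r47=101111 pc5: +32 =194
r48=110000 pc2: +4 =198
r49=110001 pc3: +8 =206
r50=110010 pc3: +8 =214
r51=110011 pc4: +16 =230
r52=110100 pc3: +8 =238
r53=110101 pc4: +16 =254
r54=110110 pc4: +16 =270
r55=110111 pc5: +32 =302
r56=111000 pc3: +8 =310
r57=111001 pc4: +16 =326
r58=111010 pc4: +16 =342
r59=111011 pc5: +32 =374
r60=111100 pc4: +16 =390
r61=111101 pc5: +32 =422
r62=111110 pc5: +32 =454
r63=111111 pc6: +64 =518
r64=1000000 pc1: +2 =520
r65=1000001 pc2: +4 =524
r66=1000010 pc2: +4 =528
r67=1000011 pc3: +8 =536
r68=1000100 pc2: +4 =540
r69=1000101 pc3: +8 =548
r70=1000110 pc3: +8 =556
r71=1000111 pc4: +16 =572
r72=1001000 pc2: +4 =576
r73=1001001 pc3: +8 =584
r74=1001010 pc3: +8 =592
r75=1001011 pc4: +16 =608
r76=1001100 pc3: +8 =616
r77=1001101 pc4: +16 =632
r78=1001110 pc4: +16 =648
r79=1001111 pc5: +32 =680
r80=1010000 pc2: +4 =684
r81=1010001 pc3: +8 =692
r82=1010010 pc3: +8 =700
r83=1010011 pc4: +16 =716
r84=1010100 pc3: +8 =724
r85=1010101 pc4: +16 =740
r86=1010110 pc4: +16 =756
r87=1010111 pc5: +32 =788
r88=1011000 pc3: +8 =796
r89=1011001 pc4: +16 =812
r90=1011010 pc4: +16 =828
r91=1011011 pc5: +32 =860
r92=1011100 pc4: +16 =876
r93=1011101 pc5: +32 =908
r94=1011110 pc5: +32 =940
r95=1011111 pc6: +64 =1004
r96=1100000 pc2: +4 =1008
r97=1100001 pc3: +8 =1016
r98=1100010 pc3: +8 =1024
r99=1100011 pc4: +16 =1040
r100=1100100 pc3: +8 =1048
r101=1100101 pc4: +16 =1064
r102=1100110 pc4: +16 =1080
r103=1100111 pc5: +32 =1112
r104=1101000 pc3: +8 =1120
r105=1101001 pc4: +16 =1136
r106=1101010 pc4: +16 =1152
r107=1101011 pc5: +32 =1184
r108=1101100 pc4: +16 =1200
r109=1101101 pc5: +32 =1232
r110=1101110 pc5: +32 =1264
r111=1101111 pc6: +64 =1328
r112=1110000 pc3: +8 =1336
r113=1110001 pc4: +16 =1352
r114=1110010 pc4: +16 =1368
r115=1110011 pc5: +32 =1400
r116=1110100 pc4: +16 =1416
r117=1110101 pc5: +32 =1448
r118=1110110 pc5: +32 =1480
r119=1110111 pc6: +64 =1544
r120=1111000 pc4: +16 =1560
r121=1111001 pc5: +32 =1592
r122=1111010 pc5: +32 =1624
r123=1111011 pc6: +64 =1688
r124=1111100 pc5: +32 =1720
r125=1111101 pc6: +64 =1784
r126=1111110 pc6: +64 =1848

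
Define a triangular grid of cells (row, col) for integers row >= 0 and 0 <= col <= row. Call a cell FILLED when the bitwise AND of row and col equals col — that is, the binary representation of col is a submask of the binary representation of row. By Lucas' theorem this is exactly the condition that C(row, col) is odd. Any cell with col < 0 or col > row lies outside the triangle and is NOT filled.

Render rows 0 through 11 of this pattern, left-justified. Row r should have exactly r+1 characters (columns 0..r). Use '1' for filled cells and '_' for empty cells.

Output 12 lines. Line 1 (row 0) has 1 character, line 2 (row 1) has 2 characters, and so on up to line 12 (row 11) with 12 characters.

Answer: 1
11
1_1
1111
1___1
11__11
1_1_1_1
11111111
1_______1
11______11
1_1_____1_1
1111____1111

Derivation:
r0=0: 1
r1=1: 11
r2=10: 1_1
r3=11: 1111
r4=100: 1___1
r5=101: 11__11
r6=110: 1_1_1_1
r7=111: 11111111
r8=1000: 1_______1
r9=1001: 11______11
r10=1010: 1_1_____1_1
r11=1011: 1111____1111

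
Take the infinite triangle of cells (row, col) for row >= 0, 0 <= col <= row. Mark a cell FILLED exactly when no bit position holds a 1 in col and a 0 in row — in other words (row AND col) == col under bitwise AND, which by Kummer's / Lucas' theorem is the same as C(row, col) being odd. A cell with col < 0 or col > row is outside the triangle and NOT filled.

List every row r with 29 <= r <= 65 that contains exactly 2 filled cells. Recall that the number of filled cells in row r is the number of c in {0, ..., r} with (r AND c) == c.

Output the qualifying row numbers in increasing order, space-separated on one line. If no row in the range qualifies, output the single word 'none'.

Answer: 32 64

Derivation:
Row r has 2^popcount(r) filled cells, so we need popcount(r) = log2(2) = 1.
Scan r = 29..65 and keep those with exactly 1 one-bits:
r=29=11101 popcount=4 -> skip
r=30=11110 popcount=4 -> skip
r=31=11111 popcount=5 -> skip
r=32=100000 popcount=1 -> KEEP
r=33=100001 popcount=2 -> skip
r=34=100010 popcount=2 -> skip
r=35=100011 popcount=3 -> skip
r=36=100100 popcount=2 -> skip
r=37=100101 popcount=3 -> skip
r=38=100110 popcount=3 -> skip
r=39=100111 popcount=4 -> skip
r=40=101000 popcount=2 -> skip
r=41=101001 popcount=3 -> skip
r=42=101010 popcount=3 -> skip
r=43=101011 popcount=4 -> skip
r=44=101100 popcount=3 -> skip
r=45=101101 popcount=4 -> skip
r=46=101110 popcount=4 -> skip
r=47=101111 popcount=5 -> skip
r=48=110000 popcount=2 -> skip
r=49=110001 popcount=3 -> skip
r=50=110010 popcount=3 -> skip
r=51=110011 popcount=4 -> skip
r=52=110100 popcount=3 -> skip
r=53=110101 popcount=4 -> skip
r=54=110110 popcount=4 -> skip
r=55=110111 popcount=5 -> skip
r=56=111000 popcount=3 -> skip
r=57=111001 popcount=4 -> skip
r=58=111010 popcount=4 -> skip
r=59=111011 popcount=5 -> skip
r=60=111100 popcount=4 -> skip
r=61=111101 popcount=5 -> skip
r=62=111110 popcount=5 -> skip
r=63=111111 popcount=6 -> skip
r=64=1000000 popcount=1 -> KEEP
r=65=1000001 popcount=2 -> skip
Kept rows: 32 64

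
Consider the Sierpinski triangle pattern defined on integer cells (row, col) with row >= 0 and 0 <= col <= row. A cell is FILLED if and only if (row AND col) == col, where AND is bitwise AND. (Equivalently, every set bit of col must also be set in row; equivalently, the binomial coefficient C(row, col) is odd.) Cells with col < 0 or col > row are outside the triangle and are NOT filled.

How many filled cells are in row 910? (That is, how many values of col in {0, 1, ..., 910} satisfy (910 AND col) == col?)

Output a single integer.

910 in binary = 1110001110
popcount(910) = number of 1-bits in 1110001110 = 6
A col c satisfies (910 AND c) == c iff every set bit of c is also set in 910; each of the 6 set bits of 910 can independently be on or off in c.
count = 2^6 = 64

Answer: 64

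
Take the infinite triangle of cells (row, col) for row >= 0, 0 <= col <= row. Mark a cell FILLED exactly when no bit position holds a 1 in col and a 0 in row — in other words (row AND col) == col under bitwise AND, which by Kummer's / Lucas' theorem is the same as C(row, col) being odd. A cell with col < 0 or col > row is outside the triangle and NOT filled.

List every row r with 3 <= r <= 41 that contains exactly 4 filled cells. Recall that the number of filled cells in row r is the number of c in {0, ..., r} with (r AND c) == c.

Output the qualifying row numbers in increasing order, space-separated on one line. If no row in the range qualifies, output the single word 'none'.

Answer: 3 5 6 9 10 12 17 18 20 24 33 34 36 40

Derivation:
Row r has 2^popcount(r) filled cells, so we need popcount(r) = log2(4) = 2.
Scan r = 3..41 and keep those with exactly 2 one-bits:
r=3=11 popcount=2 -> KEEP
r=4=100 popcount=1 -> skip
r=5=101 popcount=2 -> KEEP
r=6=110 popcount=2 -> KEEP
r=7=111 popcount=3 -> skip
r=8=1000 popcount=1 -> skip
r=9=1001 popcount=2 -> KEEP
r=10=1010 popcount=2 -> KEEP
r=11=1011 popcount=3 -> skip
r=12=1100 popcount=2 -> KEEP
r=13=1101 popcount=3 -> skip
r=14=1110 popcount=3 -> skip
r=15=1111 popcount=4 -> skip
r=16=10000 popcount=1 -> skip
r=17=10001 popcount=2 -> KEEP
r=18=10010 popcount=2 -> KEEP
r=19=10011 popcount=3 -> skip
r=20=10100 popcount=2 -> KEEP
r=21=10101 popcount=3 -> skip
r=22=10110 popcount=3 -> skip
r=23=10111 popcount=4 -> skip
r=24=11000 popcount=2 -> KEEP
r=25=11001 popcount=3 -> skip
r=26=11010 popcount=3 -> skip
r=27=11011 popcount=4 -> skip
r=28=11100 popcount=3 -> skip
r=29=11101 popcount=4 -> skip
r=30=11110 popcount=4 -> skip
r=31=11111 popcount=5 -> skip
r=32=100000 popcount=1 -> skip
r=33=100001 popcount=2 -> KEEP
r=34=100010 popcount=2 -> KEEP
r=35=100011 popcount=3 -> skip
r=36=100100 popcount=2 -> KEEP
r=37=100101 popcount=3 -> skip
r=38=100110 popcount=3 -> skip
r=39=100111 popcount=4 -> skip
r=40=101000 popcount=2 -> KEEP
r=41=101001 popcount=3 -> skip
Kept rows: 3 5 6 9 10 12 17 18 20 24 33 34 36 40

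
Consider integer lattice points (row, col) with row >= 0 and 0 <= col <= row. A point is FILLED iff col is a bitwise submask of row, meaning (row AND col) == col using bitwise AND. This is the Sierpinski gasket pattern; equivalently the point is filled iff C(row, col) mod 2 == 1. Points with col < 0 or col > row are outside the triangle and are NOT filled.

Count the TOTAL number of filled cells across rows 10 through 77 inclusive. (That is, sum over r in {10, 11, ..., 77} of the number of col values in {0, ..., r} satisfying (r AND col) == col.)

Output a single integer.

Answer: 810

Derivation:
r10=1010 pc2: +4 =4
r11=1011 pc3: +8 =12
r12=1100 pc2: +4 =16
r13=1101 pc3: +8 =24
r14=1110 pc3: +8 =32
r15=1111 pc4: +16 =48
r16=10000 pc1: +2 =50
r17=10001 pc2: +4 =54
r18=10010 pc2: +4 =58
r19=10011 pc3: +8 =66
r20=10100 pc2: +4 =70
r21=10101 pc3: +8 =78
r22=10110 pc3: +8 =86
r23=10111 pc4: +16 =102
r24=11000 pc2: +4 =106
r25=11001 pc3: +8 =114
r26=11010 pc3: +8 =122
r27=11011 pc4: +16 =138
r28=11100 pc3: +8 =146
r29=11101 pc4: +16 =162
r30=11110 pc4: +16 =178
r31=11111 pc5: +32 =210
r32=100000 pc1: +2 =212
r33=100001 pc2: +4 =216
r34=100010 pc2: +4 =220
r35=100011 pc3: +8 =228
r36=100100 pc2: +4 =232
r37=100101 pc3: +8 =240
r38=100110 pc3: +8 =248
r39=100111 pc4: +16 =264
r40=101000 pc2: +4 =268
r41=101001 pc3: +8 =276
r42=101010 pc3: +8 =284
r43=101011 pc4: +16 =300
r44=101100 pc3: +8 =308
r45=101101 pc4: +16 =324
r46=101110 pc4: +16 =340
r47=101111 pc5: +32 =372
r48=110000 pc2: +4 =376
r49=110001 pc3: +8 =384
r50=110010 pc3: +8 =392
r51=110011 pc4: +16 =408
r52=110100 pc3: +8 =416
r53=110101 pc4: +16 =432
r54=110110 pc4: +16 =448
r55=110111 pc5: +32 =480
r56=111000 pc3: +8 =488
r57=111001 pc4: +16 =504
r58=111010 pc4: +16 =520
r59=111011 pc5: +32 =552
r60=111100 pc4: +16 =568
r61=111101 pc5: +32 =600
r62=111110 pc5: +32 =632
r63=111111 pc6: +64 =696
r64=1000000 pc1: +2 =698
r65=1000001 pc2: +4 =702
r66=1000010 pc2: +4 =706
r67=1000011 pc3: +8 =714
r68=1000100 pc2: +4 =718
r69=1000101 pc3: +8 =726
r70=1000110 pc3: +8 =734
r71=1000111 pc4: +16 =750
r72=1001000 pc2: +4 =754
r73=1001001 pc3: +8 =762
r74=1001010 pc3: +8 =770
r75=1001011 pc4: +16 =786
r76=1001100 pc3: +8 =794
r77=1001101 pc4: +16 =810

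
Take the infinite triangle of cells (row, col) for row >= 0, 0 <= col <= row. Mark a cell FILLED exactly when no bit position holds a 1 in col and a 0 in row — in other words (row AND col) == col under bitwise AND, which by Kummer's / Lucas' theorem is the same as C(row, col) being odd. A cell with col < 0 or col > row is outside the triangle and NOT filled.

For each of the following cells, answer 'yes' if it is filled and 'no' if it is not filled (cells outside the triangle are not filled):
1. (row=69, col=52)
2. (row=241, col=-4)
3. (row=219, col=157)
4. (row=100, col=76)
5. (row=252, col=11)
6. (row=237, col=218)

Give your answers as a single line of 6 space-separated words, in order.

(69,52): row=0b1000101, col=0b110100, row AND col = 0b100 = 4; 4 != 52 -> empty
(241,-4): col outside [0, 241] -> not filled
(219,157): row=0b11011011, col=0b10011101, row AND col = 0b10011001 = 153; 153 != 157 -> empty
(100,76): row=0b1100100, col=0b1001100, row AND col = 0b1000100 = 68; 68 != 76 -> empty
(252,11): row=0b11111100, col=0b1011, row AND col = 0b1000 = 8; 8 != 11 -> empty
(237,218): row=0b11101101, col=0b11011010, row AND col = 0b11001000 = 200; 200 != 218 -> empty

Answer: no no no no no no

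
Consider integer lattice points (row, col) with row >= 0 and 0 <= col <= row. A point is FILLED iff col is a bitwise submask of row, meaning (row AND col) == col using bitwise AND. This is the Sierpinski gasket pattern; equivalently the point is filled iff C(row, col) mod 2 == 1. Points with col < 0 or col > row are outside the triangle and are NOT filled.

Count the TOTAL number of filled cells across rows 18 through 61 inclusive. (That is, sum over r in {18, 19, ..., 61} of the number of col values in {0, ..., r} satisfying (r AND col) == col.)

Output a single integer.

r18=10010 pc2: +4 =4
r19=10011 pc3: +8 =12
r20=10100 pc2: +4 =16
r21=10101 pc3: +8 =24
r22=10110 pc3: +8 =32
r23=10111 pc4: +16 =48
r24=11000 pc2: +4 =52
r25=11001 pc3: +8 =60
r26=11010 pc3: +8 =68
r27=11011 pc4: +16 =84
r28=11100 pc3: +8 =92
r29=11101 pc4: +16 =108
r30=11110 pc4: +16 =124
r31=11111 pc5: +32 =156
r32=100000 pc1: +2 =158
r33=100001 pc2: +4 =162
r34=100010 pc2: +4 =166
r35=100011 pc3: +8 =174
r36=100100 pc2: +4 =178
r37=100101 pc3: +8 =186
r38=100110 pc3: +8 =194
r39=100111 pc4: +16 =210
r40=101000 pc2: +4 =214
r41=101001 pc3: +8 =222
r42=101010 pc3: +8 =230
r43=101011 pc4: +16 =246
r44=101100 pc3: +8 =254
r45=101101 pc4: +16 =270
r46=101110 pc4: +16 =286
r47=101111 pc5: +32 =318
r48=110000 pc2: +4 =322
r49=110001 pc3: +8 =330
r50=110010 pc3: +8 =338
r51=110011 pc4: +16 =354
r52=110100 pc3: +8 =362
r53=110101 pc4: +16 =378
r54=110110 pc4: +16 =394
r55=110111 pc5: +32 =426
r56=111000 pc3: +8 =434
r57=111001 pc4: +16 =450
r58=111010 pc4: +16 =466
r59=111011 pc5: +32 =498
r60=111100 pc4: +16 =514
r61=111101 pc5: +32 =546

Answer: 546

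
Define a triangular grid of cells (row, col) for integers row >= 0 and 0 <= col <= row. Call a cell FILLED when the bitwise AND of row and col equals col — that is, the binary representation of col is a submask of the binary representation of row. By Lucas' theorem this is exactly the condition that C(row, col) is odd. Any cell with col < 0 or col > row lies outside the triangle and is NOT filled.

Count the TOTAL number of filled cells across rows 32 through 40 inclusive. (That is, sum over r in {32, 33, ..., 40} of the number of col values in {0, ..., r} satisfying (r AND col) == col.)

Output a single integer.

Answer: 58

Derivation:
r32=100000 pc1: +2 =2
r33=100001 pc2: +4 =6
r34=100010 pc2: +4 =10
r35=100011 pc3: +8 =18
r36=100100 pc2: +4 =22
r37=100101 pc3: +8 =30
r38=100110 pc3: +8 =38
r39=100111 pc4: +16 =54
r40=101000 pc2: +4 =58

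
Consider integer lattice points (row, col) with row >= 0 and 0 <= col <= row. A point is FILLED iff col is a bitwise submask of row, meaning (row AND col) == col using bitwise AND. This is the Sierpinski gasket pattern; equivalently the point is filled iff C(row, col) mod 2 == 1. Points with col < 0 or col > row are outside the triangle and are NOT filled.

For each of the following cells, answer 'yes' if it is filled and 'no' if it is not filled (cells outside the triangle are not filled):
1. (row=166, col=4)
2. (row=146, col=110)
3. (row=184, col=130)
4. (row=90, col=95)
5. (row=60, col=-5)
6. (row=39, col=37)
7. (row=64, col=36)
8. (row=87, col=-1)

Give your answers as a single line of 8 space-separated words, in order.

Answer: yes no no no no yes no no

Derivation:
(166,4): row=0b10100110, col=0b100, row AND col = 0b100 = 4; 4 == 4 -> filled
(146,110): row=0b10010010, col=0b1101110, row AND col = 0b10 = 2; 2 != 110 -> empty
(184,130): row=0b10111000, col=0b10000010, row AND col = 0b10000000 = 128; 128 != 130 -> empty
(90,95): col outside [0, 90] -> not filled
(60,-5): col outside [0, 60] -> not filled
(39,37): row=0b100111, col=0b100101, row AND col = 0b100101 = 37; 37 == 37 -> filled
(64,36): row=0b1000000, col=0b100100, row AND col = 0b0 = 0; 0 != 36 -> empty
(87,-1): col outside [0, 87] -> not filled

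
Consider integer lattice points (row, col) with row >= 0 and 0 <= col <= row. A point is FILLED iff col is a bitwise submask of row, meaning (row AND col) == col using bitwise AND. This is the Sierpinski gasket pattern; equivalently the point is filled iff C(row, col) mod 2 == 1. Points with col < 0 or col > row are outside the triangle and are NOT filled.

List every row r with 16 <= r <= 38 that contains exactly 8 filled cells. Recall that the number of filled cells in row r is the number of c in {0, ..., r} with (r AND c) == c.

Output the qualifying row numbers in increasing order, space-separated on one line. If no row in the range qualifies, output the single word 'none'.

Answer: 19 21 22 25 26 28 35 37 38

Derivation:
Row r has 2^popcount(r) filled cells, so we need popcount(r) = log2(8) = 3.
Scan r = 16..38 and keep those with exactly 3 one-bits:
r=16=10000 popcount=1 -> skip
r=17=10001 popcount=2 -> skip
r=18=10010 popcount=2 -> skip
r=19=10011 popcount=3 -> KEEP
r=20=10100 popcount=2 -> skip
r=21=10101 popcount=3 -> KEEP
r=22=10110 popcount=3 -> KEEP
r=23=10111 popcount=4 -> skip
r=24=11000 popcount=2 -> skip
r=25=11001 popcount=3 -> KEEP
r=26=11010 popcount=3 -> KEEP
r=27=11011 popcount=4 -> skip
r=28=11100 popcount=3 -> KEEP
r=29=11101 popcount=4 -> skip
r=30=11110 popcount=4 -> skip
r=31=11111 popcount=5 -> skip
r=32=100000 popcount=1 -> skip
r=33=100001 popcount=2 -> skip
r=34=100010 popcount=2 -> skip
r=35=100011 popcount=3 -> KEEP
r=36=100100 popcount=2 -> skip
r=37=100101 popcount=3 -> KEEP
r=38=100110 popcount=3 -> KEEP
Kept rows: 19 21 22 25 26 28 35 37 38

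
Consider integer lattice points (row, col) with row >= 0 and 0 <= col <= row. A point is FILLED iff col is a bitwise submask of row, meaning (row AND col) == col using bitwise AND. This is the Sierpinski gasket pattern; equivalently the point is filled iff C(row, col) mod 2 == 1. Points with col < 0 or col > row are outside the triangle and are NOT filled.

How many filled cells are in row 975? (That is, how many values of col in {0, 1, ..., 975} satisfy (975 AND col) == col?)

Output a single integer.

975 in binary = 1111001111
popcount(975) = number of 1-bits in 1111001111 = 8
A col c satisfies (975 AND c) == c iff every set bit of c is also set in 975; each of the 8 set bits of 975 can independently be on or off in c.
count = 2^8 = 256

Answer: 256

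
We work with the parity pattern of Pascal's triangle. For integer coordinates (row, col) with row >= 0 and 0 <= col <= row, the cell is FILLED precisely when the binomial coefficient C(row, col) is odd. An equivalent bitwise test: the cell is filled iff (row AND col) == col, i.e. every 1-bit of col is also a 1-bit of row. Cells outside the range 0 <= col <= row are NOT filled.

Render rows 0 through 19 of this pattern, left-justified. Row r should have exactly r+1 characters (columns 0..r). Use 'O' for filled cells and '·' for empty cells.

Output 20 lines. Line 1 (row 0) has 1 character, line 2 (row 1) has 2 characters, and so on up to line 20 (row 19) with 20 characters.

r0=0: O
r1=1: OO
r2=10: O·O
r3=11: OOOO
r4=100: O···O
r5=101: OO··OO
r6=110: O·O·O·O
r7=111: OOOOOOOO
r8=1000: O·······O
r9=1001: OO······OO
r10=1010: O·O·····O·O
r11=1011: OOOO····OOOO
r12=1100: O···O···O···O
r13=1101: OO··OO··OO··OO
r14=1110: O·O·O·O·O·O·O·O
r15=1111: OOOOOOOOOOOOOOOO
r16=10000: O···············O
r17=10001: OO··············OO
r18=10010: O·O·············O·O
r19=10011: OOOO············OOOO

Answer: O
OO
O·O
OOOO
O···O
OO··OO
O·O·O·O
OOOOOOOO
O·······O
OO······OO
O·O·····O·O
OOOO····OOOO
O···O···O···O
OO··OO··OO··OO
O·O·O·O·O·O·O·O
OOOOOOOOOOOOOOOO
O···············O
OO··············OO
O·O·············O·O
OOOO············OOOO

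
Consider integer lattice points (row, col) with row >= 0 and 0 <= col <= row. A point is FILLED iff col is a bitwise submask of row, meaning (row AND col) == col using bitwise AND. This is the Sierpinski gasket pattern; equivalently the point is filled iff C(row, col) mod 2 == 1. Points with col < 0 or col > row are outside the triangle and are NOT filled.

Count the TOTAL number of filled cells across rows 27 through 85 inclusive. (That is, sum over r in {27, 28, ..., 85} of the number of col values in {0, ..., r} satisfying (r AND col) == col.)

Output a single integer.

r27=11011 pc4: +16 =16
r28=11100 pc3: +8 =24
r29=11101 pc4: +16 =40
r30=11110 pc4: +16 =56
r31=11111 pc5: +32 =88
r32=100000 pc1: +2 =90
r33=100001 pc2: +4 =94
r34=100010 pc2: +4 =98
r35=100011 pc3: +8 =106
r36=100100 pc2: +4 =110
r37=100101 pc3: +8 =118
r38=100110 pc3: +8 =126
r39=100111 pc4: +16 =142
r40=101000 pc2: +4 =146
r41=101001 pc3: +8 =154
r42=101010 pc3: +8 =162
r43=101011 pc4: +16 =178
r44=101100 pc3: +8 =186
r45=101101 pc4: +16 =202
r46=101110 pc4: +16 =218
r47=101111 pc5: +32 =250
r48=110000 pc2: +4 =254
r49=110001 pc3: +8 =262
r50=110010 pc3: +8 =270
r51=110011 pc4: +16 =286
r52=110100 pc3: +8 =294
r53=110101 pc4: +16 =310
r54=110110 pc4: +16 =326
r55=110111 pc5: +32 =358
r56=111000 pc3: +8 =366
r57=111001 pc4: +16 =382
r58=111010 pc4: +16 =398
r59=111011 pc5: +32 =430
r60=111100 pc4: +16 =446
r61=111101 pc5: +32 =478
r62=111110 pc5: +32 =510
r63=111111 pc6: +64 =574
r64=1000000 pc1: +2 =576
r65=1000001 pc2: +4 =580
r66=1000010 pc2: +4 =584
r67=1000011 pc3: +8 =592
r68=1000100 pc2: +4 =596
r69=1000101 pc3: +8 =604
r70=1000110 pc3: +8 =612
r71=1000111 pc4: +16 =628
r72=1001000 pc2: +4 =632
r73=1001001 pc3: +8 =640
r74=1001010 pc3: +8 =648
r75=1001011 pc4: +16 =664
r76=1001100 pc3: +8 =672
r77=1001101 pc4: +16 =688
r78=1001110 pc4: +16 =704
r79=1001111 pc5: +32 =736
r80=1010000 pc2: +4 =740
r81=1010001 pc3: +8 =748
r82=1010010 pc3: +8 =756
r83=1010011 pc4: +16 =772
r84=1010100 pc3: +8 =780
r85=1010101 pc4: +16 =796

Answer: 796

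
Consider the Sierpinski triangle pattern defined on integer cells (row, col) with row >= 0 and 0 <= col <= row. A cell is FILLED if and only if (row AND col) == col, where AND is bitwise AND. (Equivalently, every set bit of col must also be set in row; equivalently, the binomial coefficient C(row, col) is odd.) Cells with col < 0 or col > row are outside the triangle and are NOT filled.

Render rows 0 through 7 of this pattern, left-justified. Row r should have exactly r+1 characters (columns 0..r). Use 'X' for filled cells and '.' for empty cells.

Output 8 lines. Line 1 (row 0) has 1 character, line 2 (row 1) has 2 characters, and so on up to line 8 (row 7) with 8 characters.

r0=0: X
r1=1: XX
r2=10: X.X
r3=11: XXXX
r4=100: X...X
r5=101: XX..XX
r6=110: X.X.X.X
r7=111: XXXXXXXX

Answer: X
XX
X.X
XXXX
X...X
XX..XX
X.X.X.X
XXXXXXXX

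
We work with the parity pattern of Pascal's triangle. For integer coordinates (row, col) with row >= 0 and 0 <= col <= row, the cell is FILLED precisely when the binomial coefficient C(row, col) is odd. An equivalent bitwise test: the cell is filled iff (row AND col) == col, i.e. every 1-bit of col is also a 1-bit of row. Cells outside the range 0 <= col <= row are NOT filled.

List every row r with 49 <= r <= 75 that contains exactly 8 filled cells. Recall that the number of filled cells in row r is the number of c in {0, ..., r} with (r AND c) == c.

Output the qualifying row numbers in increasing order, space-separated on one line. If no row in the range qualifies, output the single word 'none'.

Answer: 49 50 52 56 67 69 70 73 74

Derivation:
Row r has 2^popcount(r) filled cells, so we need popcount(r) = log2(8) = 3.
Scan r = 49..75 and keep those with exactly 3 one-bits:
r=49=110001 popcount=3 -> KEEP
r=50=110010 popcount=3 -> KEEP
r=51=110011 popcount=4 -> skip
r=52=110100 popcount=3 -> KEEP
r=53=110101 popcount=4 -> skip
r=54=110110 popcount=4 -> skip
r=55=110111 popcount=5 -> skip
r=56=111000 popcount=3 -> KEEP
r=57=111001 popcount=4 -> skip
r=58=111010 popcount=4 -> skip
r=59=111011 popcount=5 -> skip
r=60=111100 popcount=4 -> skip
r=61=111101 popcount=5 -> skip
r=62=111110 popcount=5 -> skip
r=63=111111 popcount=6 -> skip
r=64=1000000 popcount=1 -> skip
r=65=1000001 popcount=2 -> skip
r=66=1000010 popcount=2 -> skip
r=67=1000011 popcount=3 -> KEEP
r=68=1000100 popcount=2 -> skip
r=69=1000101 popcount=3 -> KEEP
r=70=1000110 popcount=3 -> KEEP
r=71=1000111 popcount=4 -> skip
r=72=1001000 popcount=2 -> skip
r=73=1001001 popcount=3 -> KEEP
r=74=1001010 popcount=3 -> KEEP
r=75=1001011 popcount=4 -> skip
Kept rows: 49 50 52 56 67 69 70 73 74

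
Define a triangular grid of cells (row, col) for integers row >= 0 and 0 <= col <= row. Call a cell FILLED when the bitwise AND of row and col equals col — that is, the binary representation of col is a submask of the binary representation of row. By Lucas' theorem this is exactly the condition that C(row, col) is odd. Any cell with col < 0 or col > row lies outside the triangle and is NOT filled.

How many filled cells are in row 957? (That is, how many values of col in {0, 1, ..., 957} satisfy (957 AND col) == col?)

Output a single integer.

957 in binary = 1110111101
popcount(957) = number of 1-bits in 1110111101 = 8
A col c satisfies (957 AND c) == c iff every set bit of c is also set in 957; each of the 8 set bits of 957 can independently be on or off in c.
count = 2^8 = 256

Answer: 256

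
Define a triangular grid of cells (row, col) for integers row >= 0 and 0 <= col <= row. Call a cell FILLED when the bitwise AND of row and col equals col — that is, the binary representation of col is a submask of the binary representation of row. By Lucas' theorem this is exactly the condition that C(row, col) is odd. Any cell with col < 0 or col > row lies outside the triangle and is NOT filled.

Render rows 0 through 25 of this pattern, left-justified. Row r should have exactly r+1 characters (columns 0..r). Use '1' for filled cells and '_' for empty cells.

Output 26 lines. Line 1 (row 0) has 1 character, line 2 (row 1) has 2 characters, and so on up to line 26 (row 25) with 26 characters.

r0=0: 1
r1=1: 11
r2=10: 1_1
r3=11: 1111
r4=100: 1___1
r5=101: 11__11
r6=110: 1_1_1_1
r7=111: 11111111
r8=1000: 1_______1
r9=1001: 11______11
r10=1010: 1_1_____1_1
r11=1011: 1111____1111
r12=1100: 1___1___1___1
r13=1101: 11__11__11__11
r14=1110: 1_1_1_1_1_1_1_1
r15=1111: 1111111111111111
r16=10000: 1_______________1
r17=10001: 11______________11
r18=10010: 1_1_____________1_1
r19=10011: 1111____________1111
r20=10100: 1___1___________1___1
r21=10101: 11__11__________11__11
r22=10110: 1_1_1_1_________1_1_1_1
r23=10111: 11111111________11111111
r24=11000: 1_______1_______1_______1
r25=11001: 11______11______11______11

Answer: 1
11
1_1
1111
1___1
11__11
1_1_1_1
11111111
1_______1
11______11
1_1_____1_1
1111____1111
1___1___1___1
11__11__11__11
1_1_1_1_1_1_1_1
1111111111111111
1_______________1
11______________11
1_1_____________1_1
1111____________1111
1___1___________1___1
11__11__________11__11
1_1_1_1_________1_1_1_1
11111111________11111111
1_______1_______1_______1
11______11______11______11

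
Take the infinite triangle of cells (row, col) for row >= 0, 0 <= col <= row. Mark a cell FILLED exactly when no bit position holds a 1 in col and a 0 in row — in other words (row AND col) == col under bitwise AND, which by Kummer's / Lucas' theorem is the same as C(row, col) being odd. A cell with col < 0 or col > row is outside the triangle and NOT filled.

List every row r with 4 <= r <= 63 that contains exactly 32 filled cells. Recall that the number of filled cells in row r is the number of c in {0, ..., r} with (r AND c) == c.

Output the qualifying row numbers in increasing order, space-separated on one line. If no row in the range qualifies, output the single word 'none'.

Row r has 2^popcount(r) filled cells, so we need popcount(r) = log2(32) = 5.
Scan r = 4..63 and keep those with exactly 5 one-bits:
r=4=100 popcount=1 -> skip
r=5=101 popcount=2 -> skip
r=6=110 popcount=2 -> skip
r=7=111 popcount=3 -> skip
r=8=1000 popcount=1 -> skip
r=9=1001 popcount=2 -> skip
r=10=1010 popcount=2 -> skip
r=11=1011 popcount=3 -> skip
r=12=1100 popcount=2 -> skip
r=13=1101 popcount=3 -> skip
r=14=1110 popcount=3 -> skip
r=15=1111 popcount=4 -> skip
r=16=10000 popcount=1 -> skip
r=17=10001 popcount=2 -> skip
r=18=10010 popcount=2 -> skip
r=19=10011 popcount=3 -> skip
r=20=10100 popcount=2 -> skip
r=21=10101 popcount=3 -> skip
r=22=10110 popcount=3 -> skip
r=23=10111 popcount=4 -> skip
r=24=11000 popcount=2 -> skip
r=25=11001 popcount=3 -> skip
r=26=11010 popcount=3 -> skip
r=27=11011 popcount=4 -> skip
r=28=11100 popcount=3 -> skip
r=29=11101 popcount=4 -> skip
r=30=11110 popcount=4 -> skip
r=31=11111 popcount=5 -> KEEP
r=32=100000 popcount=1 -> skip
r=33=100001 popcount=2 -> skip
r=34=100010 popcount=2 -> skip
r=35=100011 popcount=3 -> skip
r=36=100100 popcount=2 -> skip
r=37=100101 popcount=3 -> skip
r=38=100110 popcount=3 -> skip
r=39=100111 popcount=4 -> skip
r=40=101000 popcount=2 -> skip
r=41=101001 popcount=3 -> skip
r=42=101010 popcount=3 -> skip
r=43=101011 popcount=4 -> skip
r=44=101100 popcount=3 -> skip
r=45=101101 popcount=4 -> skip
r=46=101110 popcount=4 -> skip
r=47=101111 popcount=5 -> KEEP
r=48=110000 popcount=2 -> skip
r=49=110001 popcount=3 -> skip
r=50=110010 popcount=3 -> skip
r=51=110011 popcount=4 -> skip
r=52=110100 popcount=3 -> skip
r=53=110101 popcount=4 -> skip
r=54=110110 popcount=4 -> skip
r=55=110111 popcount=5 -> KEEP
r=56=111000 popcount=3 -> skip
r=57=111001 popcount=4 -> skip
r=58=111010 popcount=4 -> skip
r=59=111011 popcount=5 -> KEEP
r=60=111100 popcount=4 -> skip
r=61=111101 popcount=5 -> KEEP
r=62=111110 popcount=5 -> KEEP
r=63=111111 popcount=6 -> skip
Kept rows: 31 47 55 59 61 62

Answer: 31 47 55 59 61 62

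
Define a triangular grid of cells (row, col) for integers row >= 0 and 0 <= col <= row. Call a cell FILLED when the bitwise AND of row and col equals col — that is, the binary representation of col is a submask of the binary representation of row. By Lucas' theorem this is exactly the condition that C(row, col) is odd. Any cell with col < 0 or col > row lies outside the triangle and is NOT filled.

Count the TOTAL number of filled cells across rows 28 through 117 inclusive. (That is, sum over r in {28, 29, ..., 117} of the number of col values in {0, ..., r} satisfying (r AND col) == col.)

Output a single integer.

Answer: 1488

Derivation:
r28=11100 pc3: +8 =8
r29=11101 pc4: +16 =24
r30=11110 pc4: +16 =40
r31=11111 pc5: +32 =72
r32=100000 pc1: +2 =74
r33=100001 pc2: +4 =78
r34=100010 pc2: +4 =82
r35=100011 pc3: +8 =90
r36=100100 pc2: +4 =94
r37=100101 pc3: +8 =102
r38=100110 pc3: +8 =110
r39=100111 pc4: +16 =126
r40=101000 pc2: +4 =130
r41=101001 pc3: +8 =138
r42=101010 pc3: +8 =146
r43=101011 pc4: +16 =162
r44=101100 pc3: +8 =170
r45=101101 pc4: +16 =186
r46=101110 pc4: +16 =202
r47=101111 pc5: +32 =234
r48=110000 pc2: +4 =238
r49=110001 pc3: +8 =246
r50=110010 pc3: +8 =254
r51=110011 pc4: +16 =270
r52=110100 pc3: +8 =278
r53=110101 pc4: +16 =294
r54=110110 pc4: +16 =310
r55=110111 pc5: +32 =342
r56=111000 pc3: +8 =350
r57=111001 pc4: +16 =366
r58=111010 pc4: +16 =382
r59=111011 pc5: +32 =414
r60=111100 pc4: +16 =430
r61=111101 pc5: +32 =462
r62=111110 pc5: +32 =494
r63=111111 pc6: +64 =558
r64=1000000 pc1: +2 =560
r65=1000001 pc2: +4 =564
r66=1000010 pc2: +4 =568
r67=1000011 pc3: +8 =576
r68=1000100 pc2: +4 =580
r69=1000101 pc3: +8 =588
r70=1000110 pc3: +8 =596
r71=1000111 pc4: +16 =612
r72=1001000 pc2: +4 =616
r73=1001001 pc3: +8 =624
r74=1001010 pc3: +8 =632
r75=1001011 pc4: +16 =648
r76=1001100 pc3: +8 =656
r77=1001101 pc4: +16 =672
r78=1001110 pc4: +16 =688
r79=1001111 pc5: +32 =720
r80=1010000 pc2: +4 =724
r81=1010001 pc3: +8 =732
r82=1010010 pc3: +8 =740
r83=1010011 pc4: +16 =756
r84=1010100 pc3: +8 =764
r85=1010101 pc4: +16 =780
r86=1010110 pc4: +16 =796
r87=1010111 pc5: +32 =828
r88=1011000 pc3: +8 =836
r89=1011001 pc4: +16 =852
r90=1011010 pc4: +16 =868
r91=1011011 pc5: +32 =900
r92=1011100 pc4: +16 =916
r93=1011101 pc5: +32 =948
r94=1011110 pc5: +32 =980
r95=1011111 pc6: +64 =1044
r96=1100000 pc2: +4 =1048
r97=1100001 pc3: +8 =1056
r98=1100010 pc3: +8 =1064
r99=1100011 pc4: +16 =1080
r100=1100100 pc3: +8 =1088
r101=1100101 pc4: +16 =1104
r102=1100110 pc4: +16 =1120
r103=1100111 pc5: +32 =1152
r104=1101000 pc3: +8 =1160
r105=1101001 pc4: +16 =1176
r106=1101010 pc4: +16 =1192
r107=1101011 pc5: +32 =1224
r108=1101100 pc4: +16 =1240
r109=1101101 pc5: +32 =1272
r110=1101110 pc5: +32 =1304
r111=1101111 pc6: +64 =1368
r112=1110000 pc3: +8 =1376
r113=1110001 pc4: +16 =1392
r114=1110010 pc4: +16 =1408
r115=1110011 pc5: +32 =1440
r116=1110100 pc4: +16 =1456
r117=1110101 pc5: +32 =1488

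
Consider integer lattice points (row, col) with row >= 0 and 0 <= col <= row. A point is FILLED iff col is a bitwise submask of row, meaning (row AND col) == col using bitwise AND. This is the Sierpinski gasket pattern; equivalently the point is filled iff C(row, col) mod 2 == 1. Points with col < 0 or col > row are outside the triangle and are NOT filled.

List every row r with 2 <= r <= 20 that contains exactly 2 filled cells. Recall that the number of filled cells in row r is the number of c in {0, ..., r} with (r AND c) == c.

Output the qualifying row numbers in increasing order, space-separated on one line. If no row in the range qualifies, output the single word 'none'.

Row r has 2^popcount(r) filled cells, so we need popcount(r) = log2(2) = 1.
Scan r = 2..20 and keep those with exactly 1 one-bits:
r=2=10 popcount=1 -> KEEP
r=3=11 popcount=2 -> skip
r=4=100 popcount=1 -> KEEP
r=5=101 popcount=2 -> skip
r=6=110 popcount=2 -> skip
r=7=111 popcount=3 -> skip
r=8=1000 popcount=1 -> KEEP
r=9=1001 popcount=2 -> skip
r=10=1010 popcount=2 -> skip
r=11=1011 popcount=3 -> skip
r=12=1100 popcount=2 -> skip
r=13=1101 popcount=3 -> skip
r=14=1110 popcount=3 -> skip
r=15=1111 popcount=4 -> skip
r=16=10000 popcount=1 -> KEEP
r=17=10001 popcount=2 -> skip
r=18=10010 popcount=2 -> skip
r=19=10011 popcount=3 -> skip
r=20=10100 popcount=2 -> skip
Kept rows: 2 4 8 16

Answer: 2 4 8 16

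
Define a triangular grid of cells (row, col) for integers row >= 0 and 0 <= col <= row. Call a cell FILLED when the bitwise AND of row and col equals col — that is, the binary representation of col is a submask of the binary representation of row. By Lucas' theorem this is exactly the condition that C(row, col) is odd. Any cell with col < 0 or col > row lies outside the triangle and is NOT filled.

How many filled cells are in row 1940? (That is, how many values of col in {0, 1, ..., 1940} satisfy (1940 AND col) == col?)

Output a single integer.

Answer: 64

Derivation:
1940 in binary = 11110010100
popcount(1940) = number of 1-bits in 11110010100 = 6
A col c satisfies (1940 AND c) == c iff every set bit of c is also set in 1940; each of the 6 set bits of 1940 can independently be on or off in c.
count = 2^6 = 64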